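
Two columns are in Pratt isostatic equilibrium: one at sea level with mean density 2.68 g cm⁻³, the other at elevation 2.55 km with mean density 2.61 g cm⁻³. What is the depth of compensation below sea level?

ρ_ref D = ρ (D + h) → D (ρ_ref − ρ) = ρ h.
D = ρ h/(ρ_ref − ρ) = 2.61 × 2.55 km/(2.68 − 2.61) = 95.1 km.

95.1 km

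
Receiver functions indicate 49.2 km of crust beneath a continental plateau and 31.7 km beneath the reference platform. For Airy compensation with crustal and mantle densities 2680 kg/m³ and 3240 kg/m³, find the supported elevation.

3.02 km

Excess crust Δ = 49.2 km − 31.7 km = 17.5 km, split between elevation h and root r with h + r = Δ.
Airy balance ρ_c h = (ρ_m − ρ_c) r gives r = h ρ_c/(ρ_m − ρ_c), so h (1 + ρ_c/(ρ_m − ρ_c)) = Δ, i.e. h = Δ (ρ_m − ρ_c)/ρ_m.
h = 17.5 km × 560/3240 = 3.02 km.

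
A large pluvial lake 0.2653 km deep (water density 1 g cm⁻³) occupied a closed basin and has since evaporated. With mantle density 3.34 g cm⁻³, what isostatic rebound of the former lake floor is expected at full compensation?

0.0794 km

u = d ρ_w/ρ_m = 0.2653 km × 1/3.34 = 0.0794 km.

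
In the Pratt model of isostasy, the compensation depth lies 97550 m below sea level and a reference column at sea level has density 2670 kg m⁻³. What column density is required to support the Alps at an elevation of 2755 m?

Pratt balance: ρ_ref D = ρ (D + h).
ρ = ρ_ref D/(D + h) = 2670 × 97550 m/(97550 m + 2755 m) = 2600 kg m⁻³.

2600 kg m⁻³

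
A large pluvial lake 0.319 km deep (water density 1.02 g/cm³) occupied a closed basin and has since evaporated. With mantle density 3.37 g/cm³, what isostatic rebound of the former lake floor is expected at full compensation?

u = d ρ_w/ρ_m = 0.319 km × 1.02/3.37 = 0.0966 km.

0.0966 km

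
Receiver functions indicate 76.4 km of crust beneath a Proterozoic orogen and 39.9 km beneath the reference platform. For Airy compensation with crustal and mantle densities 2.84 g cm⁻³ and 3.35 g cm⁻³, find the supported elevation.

5.56 km

Excess crust Δ = 76.4 km − 39.9 km = 36.5 km, split between elevation h and root r with h + r = Δ.
Airy balance ρ_c h = (ρ_m − ρ_c) r gives r = h ρ_c/(ρ_m − ρ_c), so h (1 + ρ_c/(ρ_m − ρ_c)) = Δ, i.e. h = Δ (ρ_m − ρ_c)/ρ_m.
h = 36.5 km × 0.51/3.35 = 5.56 km.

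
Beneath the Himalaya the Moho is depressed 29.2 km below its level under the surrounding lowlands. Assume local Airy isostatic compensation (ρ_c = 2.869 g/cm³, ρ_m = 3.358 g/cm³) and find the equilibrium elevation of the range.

Equating mass per unit area of the two columns: ρ_c h = (ρ_m − ρ_c) r.
h = r (ρ_m − ρ_c) / ρ_c = 29.2 km × (3.358 − 2.869) / 2.869 = 4.98 km.

4.98 km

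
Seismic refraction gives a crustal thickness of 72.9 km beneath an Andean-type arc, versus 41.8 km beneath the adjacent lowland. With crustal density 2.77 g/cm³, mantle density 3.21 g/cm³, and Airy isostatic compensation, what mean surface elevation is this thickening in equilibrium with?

Excess crust Δ = 72.9 km − 41.8 km = 31.1 km, split between elevation h and root r with h + r = Δ.
Airy balance ρ_c h = (ρ_m − ρ_c) r gives r = h ρ_c/(ρ_m − ρ_c), so h (1 + ρ_c/(ρ_m − ρ_c)) = Δ, i.e. h = Δ (ρ_m − ρ_c)/ρ_m.
h = 31.1 km × 0.44/3.21 = 4.26 km.

4.26 km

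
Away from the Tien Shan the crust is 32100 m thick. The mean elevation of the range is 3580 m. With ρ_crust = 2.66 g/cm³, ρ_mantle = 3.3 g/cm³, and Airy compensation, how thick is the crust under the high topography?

50600 m

Root depth r = h ρ_c / (ρ_m − ρ_c) = 3580 m × 2.66 / 0.64 = 14880 m.
Total thickness = T + h + r = 32100 m + 3580 m + 14880 m = 50600 m.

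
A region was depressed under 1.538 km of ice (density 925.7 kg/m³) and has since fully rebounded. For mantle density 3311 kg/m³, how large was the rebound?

0.43 km

Removing the load lets mantle flow back in; uplift u satisfies ρ_ice t = ρ_m u.
u = t ρ_ice/ρ_m = 1.538 km × 925.7/3311 = 0.43 km.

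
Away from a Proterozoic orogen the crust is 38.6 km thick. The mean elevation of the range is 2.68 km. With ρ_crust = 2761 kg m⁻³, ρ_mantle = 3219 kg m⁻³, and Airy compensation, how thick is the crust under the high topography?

Root depth r = h ρ_c / (ρ_m − ρ_c) = 2.68 km × 2761 / 458 = 16.16 km.
Total thickness = T + h + r = 38.6 km + 2.68 km + 16.16 km = 57.4 km.

57.4 km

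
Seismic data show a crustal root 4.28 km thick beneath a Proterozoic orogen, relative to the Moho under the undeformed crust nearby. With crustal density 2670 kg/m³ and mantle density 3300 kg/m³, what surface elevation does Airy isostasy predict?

Equating mass per unit area of the two columns: ρ_c h = (ρ_m − ρ_c) r.
h = r (ρ_m − ρ_c) / ρ_c = 4.28 km × (3300 − 2670) / 2670 = 1.01 km.

1.01 km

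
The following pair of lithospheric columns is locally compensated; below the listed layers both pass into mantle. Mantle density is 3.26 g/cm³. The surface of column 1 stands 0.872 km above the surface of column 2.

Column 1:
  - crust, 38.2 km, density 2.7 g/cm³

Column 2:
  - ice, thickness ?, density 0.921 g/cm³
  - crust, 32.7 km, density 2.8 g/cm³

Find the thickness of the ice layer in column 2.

1.5 km

Take the compensation level at the base of the deeper column (depth z_c below the surface of column 1) and equate Σ ρ_i t_i down to z_c; mantle fills any gap and the z_c terms cancel.
Column 1: 38.2×2.7 + (z_c − 38.2)×3.26
Column 2: 0.872×0 + x×0.921 + 32.7×2.8 + (z_c − 0.872 − 32.7 − x)×3.26
The z_c×3.26 term appears on both sides and cancels. Collect the known terms of each column as K = Σ(ρt)_known − 3.26 × (depth of known layers): K_1 = 103.14 − 3.26×38.2 = −21.392; K_2 = 91.56 − 3.26×(0.872 + 32.7) = −17.88472.
Balance: K_1 = K_2 − x×(3.26 − 0.921), so x = (K_2 − K_1)/(3.26 − 0.921) = 3.50728/2.339 = 1.5 km.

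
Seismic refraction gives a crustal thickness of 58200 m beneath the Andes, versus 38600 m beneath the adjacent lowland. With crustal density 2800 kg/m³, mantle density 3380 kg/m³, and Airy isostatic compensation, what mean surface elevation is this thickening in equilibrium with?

3360 m

Excess crust Δ = 58200 m − 38600 m = 19600 m, split between elevation h and root r with h + r = Δ.
Airy balance ρ_c h = (ρ_m − ρ_c) r gives r = h ρ_c/(ρ_m − ρ_c), so h (1 + ρ_c/(ρ_m − ρ_c)) = Δ, i.e. h = Δ (ρ_m − ρ_c)/ρ_m.
h = 19600 m × 580/3380 = 3360 m.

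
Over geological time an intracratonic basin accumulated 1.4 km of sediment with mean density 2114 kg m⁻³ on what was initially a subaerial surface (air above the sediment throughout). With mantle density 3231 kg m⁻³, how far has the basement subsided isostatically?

Subaerial load: s = t ρ_sed / ρ_m = 1.4 km × 2114/3231 = 0.916 km.

0.916 km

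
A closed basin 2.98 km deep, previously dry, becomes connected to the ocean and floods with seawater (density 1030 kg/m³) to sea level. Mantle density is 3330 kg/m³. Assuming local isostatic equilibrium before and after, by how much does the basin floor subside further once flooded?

After flooding the water column is d + s deep. Its weight must equal the weight of mantle displaced by the extra subsidence s: (d + s) ρ_w = s ρ_m.
s = d ρ_w / (ρ_m − ρ_w) = 2.98 km × 1030/(3330 − 1030) = 1.33 km.

1.33 km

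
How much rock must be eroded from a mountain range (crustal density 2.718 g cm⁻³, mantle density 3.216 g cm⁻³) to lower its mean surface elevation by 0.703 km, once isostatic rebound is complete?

Net drop Δ = e − u = e − e ρ_c/ρ_m = e (ρ_m − ρ_c)/ρ_m.
e = Δ ρ_m/(ρ_m − ρ_c) = 0.703 km × 3.216/0.498 = 4.54 km.

4.54 km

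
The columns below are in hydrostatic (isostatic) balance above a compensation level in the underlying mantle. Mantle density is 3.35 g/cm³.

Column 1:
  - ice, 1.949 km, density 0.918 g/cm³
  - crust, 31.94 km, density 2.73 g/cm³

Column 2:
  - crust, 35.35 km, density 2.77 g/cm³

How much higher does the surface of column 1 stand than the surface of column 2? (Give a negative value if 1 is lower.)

For any compensation level in the mantle, the mantle terms cancel and isostasy reduces to e = (Σt_1 − Σt_2) − (Σ(ρt)_1 − Σ(ρt)_2) / ρ_m.
Σt_1 = 33.889 km; Σt_2 = 35.35 km; Σ(ρt)_1 = 88.985382; Σ(ρt)_2 = 97.9195 (in km·g/cm³).
e = (33.889 − 35.35) − (88.985382 − 97.9195) / 3.35 = 1.21 km.

1.21 km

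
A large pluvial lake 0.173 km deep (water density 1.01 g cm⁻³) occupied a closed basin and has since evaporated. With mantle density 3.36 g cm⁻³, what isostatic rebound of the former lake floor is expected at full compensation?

u = d ρ_w/ρ_m = 0.173 km × 1.01/3.36 = 0.052 km.

0.052 km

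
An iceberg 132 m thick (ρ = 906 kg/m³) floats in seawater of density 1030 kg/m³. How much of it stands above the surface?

15.9 m

Floating equilibrium: submerged depth d = t ρ_obj/ρ_fluid = 132 m × 906/1030 = 116.1 m.
Freeboard = t − d = 132 m − 116.1 m = 15.9 m.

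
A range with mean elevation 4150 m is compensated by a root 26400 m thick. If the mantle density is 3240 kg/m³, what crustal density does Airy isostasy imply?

ρ_c h = (ρ_m − ρ_c) r → ρ_c (h + r) = ρ_m r → ρ_c = ρ_m r / (h + r).
ρ_c = 3240 × 26400 m / (4150 m + 26400 m) = 2800 kg/m³.

2800 kg/m³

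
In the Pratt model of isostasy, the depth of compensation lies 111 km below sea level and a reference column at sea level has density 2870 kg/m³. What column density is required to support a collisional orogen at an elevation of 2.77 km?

2800 kg/m³

Pratt balance: ρ_ref D = ρ (D + h).
ρ = ρ_ref D/(D + h) = 2870 × 111 km/(111 km + 2.77 km) = 2800 kg/m³.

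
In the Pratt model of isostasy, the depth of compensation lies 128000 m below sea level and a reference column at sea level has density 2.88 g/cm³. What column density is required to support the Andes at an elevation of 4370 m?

Pratt balance: ρ_ref D = ρ (D + h).
ρ = ρ_ref D/(D + h) = 2.88 × 128000 m/(128000 m + 4370 m) = 2.78 g/cm³.

2.78 g/cm³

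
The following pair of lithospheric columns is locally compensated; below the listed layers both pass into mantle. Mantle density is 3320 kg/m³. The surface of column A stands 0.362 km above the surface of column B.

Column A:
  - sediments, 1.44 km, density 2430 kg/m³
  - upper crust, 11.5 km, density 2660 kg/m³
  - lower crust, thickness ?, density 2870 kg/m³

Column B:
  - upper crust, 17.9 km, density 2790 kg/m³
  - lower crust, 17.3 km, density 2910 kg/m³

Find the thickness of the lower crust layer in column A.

Take the compensation level at the base of the deeper column (depth z_c below the surface of column A) and equate Σ ρ_i t_i down to z_c; mantle fills any gap and the z_c terms cancel.
Column A: 1.44×2430 + 11.5×2660 + x×2870 + (z_c − 12.94 − x)×3320
Column B: 0.362×0 + 17.9×2790 + 17.3×2910 + (z_c − 0.362 − 35.2)×3320
The z_c×3320 term appears on both sides and cancels. Collect the known terms of each column as K = Σ(ρt)_known − 3320 × (depth of known layers): K_A = 34089.2 − 3320×12.94 = −8871.6; K_B = 100284 − 3320×(0.362 + 35.2) = −17781.84.
Balance: K_A − x×(3320 − 2870) = K_B, so x = (K_A − K_B)/(3320 − 2870) = 8910.24/450 = 19.8 km.

19.8 km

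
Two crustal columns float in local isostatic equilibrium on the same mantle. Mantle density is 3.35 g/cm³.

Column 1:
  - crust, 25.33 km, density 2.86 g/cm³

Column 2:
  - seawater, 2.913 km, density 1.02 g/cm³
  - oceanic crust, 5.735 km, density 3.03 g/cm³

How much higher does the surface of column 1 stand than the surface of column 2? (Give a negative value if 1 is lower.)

For any compensation level in the mantle, the mantle terms cancel and isostasy reduces to e = (Σt_1 − Σt_2) − (Σ(ρt)_1 − Σ(ρt)_2) / ρ_m.
Σt_1 = 25.33 km; Σt_2 = 8.648 km; Σ(ρt)_1 = 72.4438; Σ(ρt)_2 = 20.34831 (in km·g/cm³).
e = (25.33 − 8.648) − (72.4438 − 20.34831) / 3.35 = 1.13 km.

1.13 km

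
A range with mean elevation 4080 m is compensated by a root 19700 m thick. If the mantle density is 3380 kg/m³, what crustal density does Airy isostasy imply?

2800 kg/m³

ρ_c h = (ρ_m − ρ_c) r → ρ_c (h + r) = ρ_m r → ρ_c = ρ_m r / (h + r).
ρ_c = 3380 × 19700 m / (4080 m + 19700 m) = 2800 kg/m³.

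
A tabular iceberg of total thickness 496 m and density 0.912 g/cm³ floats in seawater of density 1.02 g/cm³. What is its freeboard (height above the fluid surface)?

52.5 m

Floating equilibrium: submerged depth d = t ρ_obj/ρ_fluid = 496 m × 0.912/1.02 = 443.5 m.
Freeboard = t − d = 496 m − 443.5 m = 52.5 m.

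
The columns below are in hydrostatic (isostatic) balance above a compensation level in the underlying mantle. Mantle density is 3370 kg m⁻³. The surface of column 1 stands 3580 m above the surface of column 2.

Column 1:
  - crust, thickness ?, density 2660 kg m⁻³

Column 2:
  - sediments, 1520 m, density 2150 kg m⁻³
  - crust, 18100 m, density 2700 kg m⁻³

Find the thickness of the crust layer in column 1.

Take the compensation level at the base of the deeper column (depth z_c below the surface of column 1) and equate Σ ρ_i t_i down to z_c; mantle fills any gap and the z_c terms cancel.
Column 1: x×2660 + (z_c − 0 − x)×3370
Column 2: 3580×0 + 1520×2150 + 18100×2700 + (z_c − 3580 − 19620)×3370
The z_c×3370 term appears on both sides and cancels. Collect the known terms of each column as K = Σ(ρt)_known − 3370 × (depth of known layers): K_1 = 0 − 3370×0 = 0; K_2 = 52138000 − 3370×(3580 + 19620) = −26046000.
Balance: K_1 − x×(3370 − 2660) = K_2, so x = (K_1 − K_2)/(3370 − 2660) = 26046000/710 = 36700 m.

36700 m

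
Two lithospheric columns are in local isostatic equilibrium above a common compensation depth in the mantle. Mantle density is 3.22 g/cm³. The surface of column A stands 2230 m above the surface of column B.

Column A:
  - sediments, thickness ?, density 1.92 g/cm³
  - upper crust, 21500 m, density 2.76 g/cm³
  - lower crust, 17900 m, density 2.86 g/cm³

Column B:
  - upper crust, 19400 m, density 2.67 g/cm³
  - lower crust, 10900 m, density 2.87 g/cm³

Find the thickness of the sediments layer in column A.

4100 m

Take the compensation level at the base of the deeper column (depth z_c below the surface of column A) and equate Σ ρ_i t_i down to z_c; mantle fills any gap and the z_c terms cancel.
Column A: x×1.92 + 21500×2.76 + 17900×2.86 + (z_c − 39400 − x)×3.22
Column B: 2230×0 + 19400×2.67 + 10900×2.87 + (z_c − 2230 − 30300)×3.22
The z_c×3.22 term appears on both sides and cancels. Collect the known terms of each column as K = Σ(ρt)_known − 3.22 × (depth of known layers): K_A = 110534 − 3.22×39400 = −16334; K_B = 83081 − 3.22×(2230 + 30300) = −21665.6.
Balance: K_A − x×(3.22 − 1.92) = K_B, so x = (K_A − K_B)/(3.22 − 1.92) = 5331.6/1.3 = 4100 m.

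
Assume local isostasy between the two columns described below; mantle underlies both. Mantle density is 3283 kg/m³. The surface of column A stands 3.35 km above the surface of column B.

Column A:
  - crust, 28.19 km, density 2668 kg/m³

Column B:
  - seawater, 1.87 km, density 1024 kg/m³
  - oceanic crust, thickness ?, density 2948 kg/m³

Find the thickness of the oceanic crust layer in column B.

6.31 km

Take the compensation level at the base of the deeper column (depth z_c below the surface of column A) and equate Σ ρ_i t_i down to z_c; mantle fills any gap and the z_c terms cancel.
Column A: 28.19×2668 + (z_c − 28.19)×3283
Column B: 3.35×0 + 1.87×1024 + x×2948 + (z_c − 3.35 − 1.87 − x)×3283
The z_c×3283 term appears on both sides and cancels. Collect the known terms of each column as K = Σ(ρt)_known − 3283 × (depth of known layers): K_A = 75210.92 − 3283×28.19 = −17336.85; K_B = 1914.88 − 3283×(3.35 + 1.87) = −15222.38.
Balance: K_A = K_B − x×(3283 − 2948), so x = (K_B − K_A)/(3283 − 2948) = 2114.47/335 = 6.31 km.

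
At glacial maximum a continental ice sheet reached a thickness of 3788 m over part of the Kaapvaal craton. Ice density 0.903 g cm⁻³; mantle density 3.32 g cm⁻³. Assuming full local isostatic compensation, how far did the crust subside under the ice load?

1030 m

Equating mass per unit area of the two columns: the ice load ρ_ice t is balanced by mantle displaced below, ρ_m s.
s = t ρ_ice / ρ_m = 3788 m × 0.903/3.32 = 1030 m.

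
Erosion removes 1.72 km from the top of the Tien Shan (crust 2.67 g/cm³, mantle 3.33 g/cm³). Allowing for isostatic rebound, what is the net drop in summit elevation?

Rebound u = e ρ_c/ρ_m = 1.72 km × 2.67/3.33 = 1.379 km.
Net surface drop = e − u = 1.72 km − 1.379 km = e (ρ_m − ρ_c)/ρ_m = 0.341 km.

0.341 km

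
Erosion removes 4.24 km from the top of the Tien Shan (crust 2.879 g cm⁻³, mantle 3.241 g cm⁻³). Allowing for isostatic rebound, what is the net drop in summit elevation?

Rebound u = e ρ_c/ρ_m = 4.24 km × 2.879/3.241 = 3.766 km.
Net surface drop = e − u = 4.24 km − 3.766 km = e (ρ_m − ρ_c)/ρ_m = 0.474 km.

0.474 km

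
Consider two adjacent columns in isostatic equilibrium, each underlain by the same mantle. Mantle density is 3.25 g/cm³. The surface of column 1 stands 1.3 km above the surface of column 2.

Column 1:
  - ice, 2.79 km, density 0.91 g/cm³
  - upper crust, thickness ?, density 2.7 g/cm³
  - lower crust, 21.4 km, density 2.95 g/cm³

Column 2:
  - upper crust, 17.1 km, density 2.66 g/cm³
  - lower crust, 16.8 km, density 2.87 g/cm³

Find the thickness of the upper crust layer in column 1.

14.1 km

Take the compensation level at the base of the deeper column (depth z_c below the surface of column 1) and equate Σ ρ_i t_i down to z_c; mantle fills any gap and the z_c terms cancel.
Column 1: 2.79×0.91 + x×2.7 + 21.4×2.95 + (z_c − 24.19 − x)×3.25
Column 2: 1.3×0 + 17.1×2.66 + 16.8×2.87 + (z_c − 1.3 − 33.9)×3.25
The z_c×3.25 term appears on both sides and cancels. Collect the known terms of each column as K = Σ(ρt)_known − 3.25 × (depth of known layers): K_1 = 65.6689 − 3.25×24.19 = −12.9486; K_2 = 93.702 − 3.25×(1.3 + 33.9) = −20.698.
Balance: K_1 − x×(3.25 − 2.7) = K_2, so x = (K_1 − K_2)/(3.25 − 2.7) = 7.7494/0.55 = 14.1 km.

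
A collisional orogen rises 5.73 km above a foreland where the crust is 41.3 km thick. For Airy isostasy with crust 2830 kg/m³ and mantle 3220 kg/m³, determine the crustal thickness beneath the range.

Root depth r = h ρ_c / (ρ_m − ρ_c) = 5.73 km × 2830 / 390 = 41.58 km.
Total thickness = T + h + r = 41.3 km + 5.73 km + 41.58 km = 88.6 km.

88.6 km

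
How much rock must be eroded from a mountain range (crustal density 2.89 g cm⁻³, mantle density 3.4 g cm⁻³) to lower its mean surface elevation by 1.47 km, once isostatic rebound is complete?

9.8 km

Net drop Δ = e − u = e − e ρ_c/ρ_m = e (ρ_m − ρ_c)/ρ_m.
e = Δ ρ_m/(ρ_m − ρ_c) = 1.47 km × 3.4/0.51 = 9.8 km.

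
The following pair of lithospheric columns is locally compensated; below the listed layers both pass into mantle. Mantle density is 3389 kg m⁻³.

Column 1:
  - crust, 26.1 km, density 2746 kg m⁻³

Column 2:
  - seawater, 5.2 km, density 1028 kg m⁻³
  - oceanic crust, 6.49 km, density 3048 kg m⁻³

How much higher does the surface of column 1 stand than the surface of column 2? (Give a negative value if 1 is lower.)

0.676 km

For any compensation level in the mantle, the mantle terms cancel and isostasy reduces to e = (Σt_1 − Σt_2) − (Σ(ρt)_1 − Σ(ρt)_2) / ρ_m.
Σt_1 = 26.1 km; Σt_2 = 11.69 km; Σ(ρt)_1 = 71670.6; Σ(ρt)_2 = 25127.12 (in km·kg m⁻³).
e = (26.1 − 11.69) − (71670.6 − 25127.12) / 3389 = 0.676 km.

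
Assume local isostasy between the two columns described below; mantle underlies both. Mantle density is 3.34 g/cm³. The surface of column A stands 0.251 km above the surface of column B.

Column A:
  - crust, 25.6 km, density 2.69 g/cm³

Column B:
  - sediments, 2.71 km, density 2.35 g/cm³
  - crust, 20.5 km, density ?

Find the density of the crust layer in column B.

2.7 g/cm³

Take the compensation level at the base of the deeper column (depth z_c below the surface of column A) and equate Σ ρ_i t_i down to z_c; mantle fills any gap and the z_c terms cancel.
Column A: 25.6×2.69 + (z_c − 25.6)×3.34
Column B: 0.251×0 + 2.71×2.35 + 20.5×ρ + (z_c − 0.251 − 23.21)×3.34
The z_c×3.34 term appears on both sides and cancels. Collect the known terms of each column as K = Σ(ρt)_known − 3.34 × (depth of known layers): K_A = 68.864 − 3.34×25.6 = −16.64; K_B = 6.3685 − 3.34×(0.251 + 23.21) = −71.99124.
Balance: K_A = K_B + 20.5×ρ, so ρ = (K_A − K_B)/20.5 = 55.3512/20.5 = 2.7 g/cm³.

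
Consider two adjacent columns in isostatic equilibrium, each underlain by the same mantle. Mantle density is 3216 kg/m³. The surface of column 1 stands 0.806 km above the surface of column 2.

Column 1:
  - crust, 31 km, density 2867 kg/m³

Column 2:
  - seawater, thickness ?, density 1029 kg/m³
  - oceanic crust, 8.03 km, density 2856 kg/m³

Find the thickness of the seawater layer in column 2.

Take the compensation level at the base of the deeper column (depth z_c below the surface of column 1) and equate Σ ρ_i t_i down to z_c; mantle fills any gap and the z_c terms cancel.
Column 1: 31×2867 + (z_c − 31)×3216
Column 2: 0.806×0 + x×1029 + 8.03×2856 + (z_c − 0.806 − 8.03 − x)×3216
The z_c×3216 term appears on both sides and cancels. Collect the known terms of each column as K = Σ(ρt)_known − 3216 × (depth of known layers): K_1 = 88877 − 3216×31 = −10819; K_2 = 22933.68 − 3216×(0.806 + 8.03) = −5482.896.
Balance: K_1 = K_2 − x×(3216 − 1029), so x = (K_2 − K_1)/(3216 − 1029) = 5336.1/2187 = 2.44 km.

2.44 km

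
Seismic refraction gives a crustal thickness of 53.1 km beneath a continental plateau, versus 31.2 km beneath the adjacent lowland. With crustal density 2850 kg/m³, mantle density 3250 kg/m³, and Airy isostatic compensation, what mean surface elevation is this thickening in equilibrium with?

2.7 km

Excess crust Δ = 53.1 km − 31.2 km = 21.9 km, split between elevation h and root r with h + r = Δ.
Airy balance ρ_c h = (ρ_m − ρ_c) r gives r = h ρ_c/(ρ_m − ρ_c), so h (1 + ρ_c/(ρ_m − ρ_c)) = Δ, i.e. h = Δ (ρ_m − ρ_c)/ρ_m.
h = 21.9 km × 400/3250 = 2.7 km.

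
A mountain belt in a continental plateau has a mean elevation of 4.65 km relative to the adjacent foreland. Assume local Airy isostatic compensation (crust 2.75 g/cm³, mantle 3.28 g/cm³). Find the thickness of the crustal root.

24.1 km

By Archimedes' principle applied to the lithosphere: the weight of the topography is balanced by the buoyancy of the root, ρ_c h = (ρ_m − ρ_c) r.
r = h · ρ_c / (ρ_m − ρ_c) = 4.65 km × 2.75 / (3.28 − 2.75) = 24.1 km.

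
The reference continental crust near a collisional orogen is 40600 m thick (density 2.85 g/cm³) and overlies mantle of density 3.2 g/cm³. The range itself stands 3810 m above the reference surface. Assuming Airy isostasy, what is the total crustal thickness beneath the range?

Root depth r = h ρ_c / (ρ_m − ρ_c) = 3810 m × 2.85 / 0.35 = 31020 m.
Total thickness = T + h + r = 40600 m + 3810 m + 31020 m = 75400 m.

75400 m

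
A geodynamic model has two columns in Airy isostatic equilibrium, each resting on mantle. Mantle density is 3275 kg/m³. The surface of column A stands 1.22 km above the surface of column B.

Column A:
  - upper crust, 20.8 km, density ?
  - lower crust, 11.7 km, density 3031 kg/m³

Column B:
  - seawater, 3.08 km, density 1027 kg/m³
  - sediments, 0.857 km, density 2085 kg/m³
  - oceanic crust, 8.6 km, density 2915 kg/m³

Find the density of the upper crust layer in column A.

2690 kg/m³

Take the compensation level at the base of the deeper column (depth z_c below the surface of column A) and equate Σ ρ_i t_i down to z_c; mantle fills any gap and the z_c terms cancel.
Column A: 20.8×ρ + 11.7×3031 + (z_c − 32.5)×3275
Column B: 1.22×0 + 3.08×1027 + 0.857×2085 + 8.6×2915 + (z_c − 1.22 − 12.537)×3275
The z_c×3275 term appears on both sides and cancels. Collect the known terms of each column as K = Σ(ρt)_known − 3275 × (depth of known layers): K_A = 35462.7 − 3275×32.5 = −70974.8; K_B = 30019.005 − 3275×(1.22 + 12.537) = −15035.17.
Balance: K_A + 20.8×ρ = K_B, so ρ = (K_B − K_A)/20.8 = 55939.6/20.8 = 2690 kg/m³.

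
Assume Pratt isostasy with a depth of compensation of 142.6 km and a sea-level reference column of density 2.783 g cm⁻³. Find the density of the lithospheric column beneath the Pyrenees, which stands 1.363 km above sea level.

Pratt balance: ρ_ref D = ρ (D + h).
ρ = ρ_ref D/(D + h) = 2.783 × 142.6 km/(142.6 km + 1.363 km) = 2.76 g cm⁻³.

2.76 g cm⁻³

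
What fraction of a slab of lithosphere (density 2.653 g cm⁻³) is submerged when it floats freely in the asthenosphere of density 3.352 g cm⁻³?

Submerged fraction = ρ_obj/ρ_fluid = 2.653/3.352 = 79.1%.

79.1%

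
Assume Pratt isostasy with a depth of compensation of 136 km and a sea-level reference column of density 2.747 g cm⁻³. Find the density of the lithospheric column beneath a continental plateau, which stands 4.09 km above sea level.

2.67 g cm⁻³

Pratt balance: ρ_ref D = ρ (D + h).
ρ = ρ_ref D/(D + h) = 2.747 × 136 km/(136 km + 4.09 km) = 2.67 g cm⁻³.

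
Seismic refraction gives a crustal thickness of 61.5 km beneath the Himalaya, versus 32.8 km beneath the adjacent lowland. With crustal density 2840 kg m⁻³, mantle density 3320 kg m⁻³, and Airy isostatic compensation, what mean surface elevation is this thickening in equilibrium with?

Excess crust Δ = 61.5 km − 32.8 km = 28.7 km, split between elevation h and root r with h + r = Δ.
Airy balance ρ_c h = (ρ_m − ρ_c) r gives r = h ρ_c/(ρ_m − ρ_c), so h (1 + ρ_c/(ρ_m − ρ_c)) = Δ, i.e. h = Δ (ρ_m − ρ_c)/ρ_m.
h = 28.7 km × 480/3320 = 4.15 km.

4.15 km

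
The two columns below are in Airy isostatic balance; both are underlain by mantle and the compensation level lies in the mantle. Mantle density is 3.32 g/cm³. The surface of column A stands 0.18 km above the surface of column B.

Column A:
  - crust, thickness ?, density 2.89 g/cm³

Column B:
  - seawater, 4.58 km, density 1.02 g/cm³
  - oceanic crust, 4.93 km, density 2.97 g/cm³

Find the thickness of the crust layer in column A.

29.9 km

Take the compensation level at the base of the deeper column (depth z_c below the surface of column A) and equate Σ ρ_i t_i down to z_c; mantle fills any gap and the z_c terms cancel.
Column A: x×2.89 + (z_c − 0 − x)×3.32
Column B: 0.18×0 + 4.58×1.02 + 4.93×2.97 + (z_c − 0.18 − 9.51)×3.32
The z_c×3.32 term appears on both sides and cancels. Collect the known terms of each column as K = Σ(ρt)_known − 3.32 × (depth of known layers): K_A = 0 − 3.32×0 = 0; K_B = 19.3137 − 3.32×(0.18 + 9.51) = −12.8571.
Balance: K_A − x×(3.32 − 2.89) = K_B, so x = (K_A − K_B)/(3.32 − 2.89) = 12.8571/0.43 = 29.9 km.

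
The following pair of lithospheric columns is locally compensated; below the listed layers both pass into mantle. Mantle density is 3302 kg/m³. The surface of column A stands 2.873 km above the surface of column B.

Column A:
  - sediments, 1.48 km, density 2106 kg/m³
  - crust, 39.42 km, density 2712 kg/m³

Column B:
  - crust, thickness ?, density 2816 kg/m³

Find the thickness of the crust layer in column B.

32 km

Take the compensation level at the base of the deeper column (depth z_c below the surface of column A) and equate Σ ρ_i t_i down to z_c; mantle fills any gap and the z_c terms cancel.
Column A: 1.48×2106 + 39.42×2712 + (z_c − 40.9)×3302
Column B: 2.873×0 + x×2816 + (z_c − 2.873 − 0 − x)×3302
The z_c×3302 term appears on both sides and cancels. Collect the known terms of each column as K = Σ(ρt)_known − 3302 × (depth of known layers): K_A = 110023.92 − 3302×40.9 = −25027.88; K_B = 0 − 3302×(2.873 + 0) = −9486.646.
Balance: K_A = K_B − x×(3302 − 2816), so x = (K_B − K_A)/(3302 − 2816) = 15541.2/486 = 32 km.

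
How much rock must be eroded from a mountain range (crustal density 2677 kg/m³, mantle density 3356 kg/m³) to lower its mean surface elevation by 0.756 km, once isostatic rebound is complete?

3.74 km

Net drop Δ = e − u = e − e ρ_c/ρ_m = e (ρ_m − ρ_c)/ρ_m.
e = Δ ρ_m/(ρ_m − ρ_c) = 0.756 km × 3356/679 = 3.74 km.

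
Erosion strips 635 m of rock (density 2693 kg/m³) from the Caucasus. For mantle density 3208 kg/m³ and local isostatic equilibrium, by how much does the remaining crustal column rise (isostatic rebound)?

533 m

Unloading: uplift u = e ρ_c/ρ_m = 635 m × 2693/3208 = 533 m.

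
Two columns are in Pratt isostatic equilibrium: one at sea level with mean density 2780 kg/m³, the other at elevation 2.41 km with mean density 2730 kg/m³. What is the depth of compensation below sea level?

ρ_ref D = ρ (D + h) → D (ρ_ref − ρ) = ρ h.
D = ρ h/(ρ_ref − ρ) = 2730 × 2.41 km/(2780 − 2730) = 132 km.

132 km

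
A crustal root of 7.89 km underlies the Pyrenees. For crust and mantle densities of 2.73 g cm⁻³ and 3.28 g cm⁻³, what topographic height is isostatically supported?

For local isostatic compensation: ρ_c h = (ρ_m − ρ_c) r.
h = r (ρ_m − ρ_c) / ρ_c = 7.89 km × (3.28 − 2.73) / 2.73 = 1.59 km.

1.59 km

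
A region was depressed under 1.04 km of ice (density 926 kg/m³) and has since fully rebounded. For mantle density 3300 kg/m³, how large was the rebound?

0.292 km

Removing the load lets mantle flow back in; uplift u satisfies ρ_ice t = ρ_m u.
u = t ρ_ice/ρ_m = 1.04 km × 926/3300 = 0.292 km.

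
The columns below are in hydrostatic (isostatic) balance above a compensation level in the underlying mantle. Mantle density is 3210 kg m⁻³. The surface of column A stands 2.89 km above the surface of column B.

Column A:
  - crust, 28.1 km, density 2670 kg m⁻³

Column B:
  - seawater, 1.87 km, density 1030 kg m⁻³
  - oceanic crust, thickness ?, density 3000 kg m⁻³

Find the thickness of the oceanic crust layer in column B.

Take the compensation level at the base of the deeper column (depth z_c below the surface of column A) and equate Σ ρ_i t_i down to z_c; mantle fills any gap and the z_c terms cancel.
Column A: 28.1×2670 + (z_c − 28.1)×3210
Column B: 2.89×0 + 1.87×1030 + x×3000 + (z_c − 2.89 − 1.87 − x)×3210
The z_c×3210 term appears on both sides and cancels. Collect the known terms of each column as K = Σ(ρt)_known − 3210 × (depth of known layers): K_A = 75027 − 3210×28.1 = −15174; K_B = 1926.1 − 3210×(2.89 + 1.87) = −13353.5.
Balance: K_A = K_B − x×(3210 − 3000), so x = (K_B − K_A)/(3210 − 3000) = 1820.5/210 = 8.67 km.

8.67 km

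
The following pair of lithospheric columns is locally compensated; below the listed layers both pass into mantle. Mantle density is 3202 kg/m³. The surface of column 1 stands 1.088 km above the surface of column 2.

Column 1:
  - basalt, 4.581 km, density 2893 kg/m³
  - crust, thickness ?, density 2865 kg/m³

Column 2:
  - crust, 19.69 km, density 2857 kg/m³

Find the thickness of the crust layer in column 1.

26.3 km

Take the compensation level at the base of the deeper column (depth z_c below the surface of column 1) and equate Σ ρ_i t_i down to z_c; mantle fills any gap and the z_c terms cancel.
Column 1: 4.581×2893 + x×2865 + (z_c − 4.581 − x)×3202
Column 2: 1.088×0 + 19.69×2857 + (z_c − 1.088 − 19.69)×3202
The z_c×3202 term appears on both sides and cancels. Collect the known terms of each column as K = Σ(ρt)_known − 3202 × (depth of known layers): K_1 = 13252.833 − 3202×4.581 = −1415.529; K_2 = 56254.33 − 3202×(1.088 + 19.69) = −10276.826.
Balance: K_1 − x×(3202 − 2865) = K_2, so x = (K_1 − K_2)/(3202 − 2865) = 8861.3/337 = 26.3 km.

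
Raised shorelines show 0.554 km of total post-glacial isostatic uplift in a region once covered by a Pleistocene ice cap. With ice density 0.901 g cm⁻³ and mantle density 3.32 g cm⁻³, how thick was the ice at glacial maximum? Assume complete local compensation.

2.04 km

u = t ρ_ice/ρ_m → t = u ρ_m/ρ_ice = 0.554 km × 3.32/0.901 = 2.04 km.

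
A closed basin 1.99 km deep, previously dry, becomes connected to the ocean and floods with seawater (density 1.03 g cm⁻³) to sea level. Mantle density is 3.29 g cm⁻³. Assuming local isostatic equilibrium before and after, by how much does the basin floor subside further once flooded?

0.907 km

After flooding the water column is d + s deep. Its weight must equal the weight of mantle displaced by the extra subsidence s: (d + s) ρ_w = s ρ_m.
s = d ρ_w / (ρ_m − ρ_w) = 1.99 km × 1.03/(3.29 − 1.03) = 0.907 km.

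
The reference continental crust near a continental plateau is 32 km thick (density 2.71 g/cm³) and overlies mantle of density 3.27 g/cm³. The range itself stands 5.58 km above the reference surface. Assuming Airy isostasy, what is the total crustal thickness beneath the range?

Root depth r = h ρ_c / (ρ_m − ρ_c) = 5.58 km × 2.71 / 0.56 = 27 km.
Total thickness = T + h + r = 32 km + 5.58 km + 27 km = 64.6 km.

64.6 km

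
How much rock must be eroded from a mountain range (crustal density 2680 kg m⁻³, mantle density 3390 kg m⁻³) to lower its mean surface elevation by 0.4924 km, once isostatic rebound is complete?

2.35 km

Net drop Δ = e − u = e − e ρ_c/ρ_m = e (ρ_m − ρ_c)/ρ_m.
e = Δ ρ_m/(ρ_m − ρ_c) = 0.4924 km × 3390/710 = 2.35 km.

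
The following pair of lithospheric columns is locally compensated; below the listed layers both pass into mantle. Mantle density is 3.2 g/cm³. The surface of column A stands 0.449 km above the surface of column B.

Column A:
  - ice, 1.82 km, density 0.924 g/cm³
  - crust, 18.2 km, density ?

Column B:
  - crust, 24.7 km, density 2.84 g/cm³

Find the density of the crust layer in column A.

2.86 g/cm³

Take the compensation level at the base of the deeper column (depth z_c below the surface of column A) and equate Σ ρ_i t_i down to z_c; mantle fills any gap and the z_c terms cancel.
Column A: 1.82×0.924 + 18.2×ρ + (z_c − 20.02)×3.2
Column B: 0.449×0 + 24.7×2.84 + (z_c − 0.449 − 24.7)×3.2
The z_c×3.2 term appears on both sides and cancels. Collect the known terms of each column as K = Σ(ρt)_known − 3.2 × (depth of known layers): K_A = 1.68168 − 3.2×20.02 = −62.38232; K_B = 70.148 − 3.2×(0.449 + 24.7) = −10.3288.
Balance: K_A + 18.2×ρ = K_B, so ρ = (K_B − K_A)/18.2 = 52.0535/18.2 = 2.86 g/cm³.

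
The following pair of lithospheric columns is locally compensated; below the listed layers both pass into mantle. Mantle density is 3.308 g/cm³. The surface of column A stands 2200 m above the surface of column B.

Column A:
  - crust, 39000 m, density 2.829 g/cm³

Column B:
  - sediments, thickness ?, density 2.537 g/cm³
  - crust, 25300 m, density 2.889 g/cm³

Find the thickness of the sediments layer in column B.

1040 m

Take the compensation level at the base of the deeper column (depth z_c below the surface of column A) and equate Σ ρ_i t_i down to z_c; mantle fills any gap and the z_c terms cancel.
Column A: 39000×2.829 + (z_c − 39000)×3.308
Column B: 2200×0 + x×2.537 + 25300×2.889 + (z_c − 2200 − 25300 − x)×3.308
The z_c×3.308 term appears on both sides and cancels. Collect the known terms of each column as K = Σ(ρt)_known − 3.308 × (depth of known layers): K_A = 110331 − 3.308×39000 = −18681; K_B = 73091.7 − 3.308×(2200 + 25300) = −17878.3.
Balance: K_A = K_B − x×(3.308 − 2.537), so x = (K_B − K_A)/(3.308 − 2.537) = 802.7/0.771 = 1040 m.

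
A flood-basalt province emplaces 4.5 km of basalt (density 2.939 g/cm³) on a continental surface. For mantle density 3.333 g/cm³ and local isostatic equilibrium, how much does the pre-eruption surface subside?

Subaerial loading: s = t ρ_load / ρ_m.
s = 4.5 km × 2.939/3.333 = 3.97 km.

3.97 km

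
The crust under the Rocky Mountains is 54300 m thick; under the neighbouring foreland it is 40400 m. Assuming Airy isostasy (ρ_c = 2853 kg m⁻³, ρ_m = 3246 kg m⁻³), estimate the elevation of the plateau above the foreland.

Excess crust Δ = 54300 m − 40400 m = 13900 m, split between elevation h and root r with h + r = Δ.
Airy balance ρ_c h = (ρ_m − ρ_c) r gives r = h ρ_c/(ρ_m − ρ_c), so h (1 + ρ_c/(ρ_m − ρ_c)) = Δ, i.e. h = Δ (ρ_m − ρ_c)/ρ_m.
h = 13900 m × 393/3246 = 1680 m.

1680 m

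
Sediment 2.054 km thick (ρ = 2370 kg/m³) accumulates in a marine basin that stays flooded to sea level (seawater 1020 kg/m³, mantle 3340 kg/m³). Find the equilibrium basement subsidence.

1.2 km

Submarine loading: the sediment displaces seawater, and the subsidence is in turn flooded, so s (ρ_m − ρ_w) = t (ρ_sed − ρ_w).
s = 2.054 km × (2370 − 1020) / (3340 − 1020) = 1.2 km.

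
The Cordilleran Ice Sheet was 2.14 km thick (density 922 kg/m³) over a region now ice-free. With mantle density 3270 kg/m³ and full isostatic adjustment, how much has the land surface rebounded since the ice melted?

Removing the load lets mantle flow back in; uplift u satisfies ρ_ice t = ρ_m u.
u = t ρ_ice/ρ_m = 2.14 km × 922/3270 = 0.603 km.

0.603 km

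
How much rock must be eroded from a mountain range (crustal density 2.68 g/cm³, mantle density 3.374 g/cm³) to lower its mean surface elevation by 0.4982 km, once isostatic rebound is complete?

Net drop Δ = e − u = e − e ρ_c/ρ_m = e (ρ_m − ρ_c)/ρ_m.
e = Δ ρ_m/(ρ_m − ρ_c) = 0.4982 km × 3.374/0.694 = 2.42 km.

2.42 km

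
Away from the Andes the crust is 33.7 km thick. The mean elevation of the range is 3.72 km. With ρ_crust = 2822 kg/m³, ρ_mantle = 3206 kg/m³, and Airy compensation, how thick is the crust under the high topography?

64.8 km

Root depth r = h ρ_c / (ρ_m − ρ_c) = 3.72 km × 2822 / 384 = 27.34 km.
Total thickness = T + h + r = 33.7 km + 3.72 km + 27.34 km = 64.8 km.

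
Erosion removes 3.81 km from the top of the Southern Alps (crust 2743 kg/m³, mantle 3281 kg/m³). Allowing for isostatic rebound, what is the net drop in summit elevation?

0.625 km

Rebound u = e ρ_c/ρ_m = 3.81 km × 2743/3281 = 3.185 km.
Net surface drop = e − u = 3.81 km − 3.185 km = e (ρ_m − ρ_c)/ρ_m = 0.625 km.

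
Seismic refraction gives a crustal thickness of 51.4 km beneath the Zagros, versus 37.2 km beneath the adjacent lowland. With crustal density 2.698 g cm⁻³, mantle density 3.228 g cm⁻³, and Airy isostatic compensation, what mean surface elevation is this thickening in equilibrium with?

2.33 km

Excess crust Δ = 51.4 km − 37.2 km = 14.2 km, split between elevation h and root r with h + r = Δ.
Airy balance ρ_c h = (ρ_m − ρ_c) r gives r = h ρ_c/(ρ_m − ρ_c), so h (1 + ρ_c/(ρ_m − ρ_c)) = Δ, i.e. h = Δ (ρ_m − ρ_c)/ρ_m.
h = 14.2 km × 0.53/3.228 = 2.33 km.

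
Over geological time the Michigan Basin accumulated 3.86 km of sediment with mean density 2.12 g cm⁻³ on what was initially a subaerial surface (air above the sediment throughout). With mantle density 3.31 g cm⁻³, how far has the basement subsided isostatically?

2.47 km

Subaerial load: s = t ρ_sed / ρ_m = 3.86 km × 2.12/3.31 = 2.47 km.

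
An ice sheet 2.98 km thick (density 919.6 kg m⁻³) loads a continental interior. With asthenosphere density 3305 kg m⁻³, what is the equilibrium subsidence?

Equating mass per unit area of the two columns: the ice load ρ_ice t is balanced by mantle displaced below, ρ_m s.
s = t ρ_ice / ρ_m = 2.98 km × 919.6/3305 = 0.829 km.

0.829 km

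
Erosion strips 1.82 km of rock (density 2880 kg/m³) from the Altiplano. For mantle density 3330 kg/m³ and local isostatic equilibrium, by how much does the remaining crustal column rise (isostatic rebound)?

Unloading: uplift u = e ρ_c/ρ_m = 1.82 km × 2880/3330 = 1.57 km.

1.57 km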